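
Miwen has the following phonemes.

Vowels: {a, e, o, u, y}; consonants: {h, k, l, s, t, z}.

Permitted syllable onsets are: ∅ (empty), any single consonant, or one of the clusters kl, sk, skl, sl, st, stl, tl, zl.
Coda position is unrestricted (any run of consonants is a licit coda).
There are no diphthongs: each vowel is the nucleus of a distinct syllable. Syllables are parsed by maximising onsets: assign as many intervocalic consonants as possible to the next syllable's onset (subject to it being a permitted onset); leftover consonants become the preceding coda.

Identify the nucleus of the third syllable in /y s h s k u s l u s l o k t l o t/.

u

The vowels are y, u, u, o, o — 5 nuclei, so 5 syllables.
The third nucleus (vowel 3 from the left) is /u/.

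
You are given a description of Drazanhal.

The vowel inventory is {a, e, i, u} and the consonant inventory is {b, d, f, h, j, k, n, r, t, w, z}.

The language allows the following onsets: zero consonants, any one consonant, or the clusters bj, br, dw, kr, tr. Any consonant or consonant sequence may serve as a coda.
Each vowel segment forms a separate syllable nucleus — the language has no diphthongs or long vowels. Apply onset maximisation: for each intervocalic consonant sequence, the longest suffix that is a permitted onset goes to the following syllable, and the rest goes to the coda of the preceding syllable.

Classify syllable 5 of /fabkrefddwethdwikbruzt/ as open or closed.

Vowels present: a, e, e, i, u; each is a nucleus, giving 5 syllables.
σ1/σ2 boundary: /bkr/; trying suffixes from longest down, /kr/ is the first permitted one, so coda /b/ | onset /kr/.
σ2/σ3 boundary: /fddw/; trying suffixes from longest down, /dw/ is the first permitted one, so coda /fd/ | onset /dw/.
σ3/σ4 boundary: cluster /thdw/ — the longest permitted-onset suffix is /dw/; onset = /dw/, preceding coda = /th/.
σ4/σ5 boundary: cluster /kbr/ — the longest permitted-onset suffix is /br/; onset = /br/, preceding coda = /k/.
So the parse is fab.krefd.dweth.dwik.bruzt.
Syllable 5 is /bruzt/ with coda /zt/, so it is closed.

closed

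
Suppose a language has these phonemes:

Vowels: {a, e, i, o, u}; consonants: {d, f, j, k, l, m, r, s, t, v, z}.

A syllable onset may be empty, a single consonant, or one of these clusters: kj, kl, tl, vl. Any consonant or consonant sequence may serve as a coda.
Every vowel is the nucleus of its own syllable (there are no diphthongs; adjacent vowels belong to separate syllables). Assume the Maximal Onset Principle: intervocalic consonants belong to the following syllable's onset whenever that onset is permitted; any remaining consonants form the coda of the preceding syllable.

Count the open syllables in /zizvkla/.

1

Nuclei (vowels): i, a → 2 syllables.
V1 /i/ – V2 /a/: /zvkl/ splits as /zv/ + /kl/ (/kl/ is the longest suffix that is a licit onset).
So the parse is zizv.kla.
Classifying each syllable: /zizv/ (closed), /kla/ (open).
Open syllables: 1.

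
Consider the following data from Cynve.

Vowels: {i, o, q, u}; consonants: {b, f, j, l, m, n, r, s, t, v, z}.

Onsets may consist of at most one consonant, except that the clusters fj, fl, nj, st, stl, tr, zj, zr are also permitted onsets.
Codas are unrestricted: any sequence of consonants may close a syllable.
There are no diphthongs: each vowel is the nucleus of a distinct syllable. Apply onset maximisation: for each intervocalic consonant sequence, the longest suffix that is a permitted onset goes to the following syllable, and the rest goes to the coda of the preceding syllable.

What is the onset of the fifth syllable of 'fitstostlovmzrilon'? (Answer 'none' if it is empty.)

Vowels present: i, o, o, i, o; each is a nucleus, giving 5 syllables.
/i…o/ gap (V1→V2): cluster /tst/ — the longest permitted-onset suffix is /st/; onset = /st/, preceding coda = /t/.
/o…o/ gap (V2→V3): /stl/ — entire cluster is a permitted onset → onset /stl/, coda ∅.
/o…i/ gap (V3→V4): cluster /vmzr/ — the longest permitted-onset suffix is /zr/; onset = /zr/, preceding coda = /vm/.
/i…o/ gap (V4→V5): /l/ is a single consonant, so it becomes the next onset.
Result: fit.sto.stlovm.zri.lon.
Syllable 5 is /lon/: onset /l/, nucleus /o/, coda /n/.

l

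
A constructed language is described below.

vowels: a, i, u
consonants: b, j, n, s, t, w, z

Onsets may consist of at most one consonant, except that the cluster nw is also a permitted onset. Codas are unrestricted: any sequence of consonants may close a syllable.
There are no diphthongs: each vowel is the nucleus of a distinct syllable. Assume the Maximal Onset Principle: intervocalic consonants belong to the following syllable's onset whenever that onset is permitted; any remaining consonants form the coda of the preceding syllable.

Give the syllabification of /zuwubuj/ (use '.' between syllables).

zu.wu.buj

Vowels present: u, u, u; each is a nucleus, giving 3 syllables.
V1 /u/ – V2 /u/: just /w/ — single C goes to the following onset.
V2 /u/ – V3 /u/: /b/ → onset of the next syllable (single consonants are always licit onsets).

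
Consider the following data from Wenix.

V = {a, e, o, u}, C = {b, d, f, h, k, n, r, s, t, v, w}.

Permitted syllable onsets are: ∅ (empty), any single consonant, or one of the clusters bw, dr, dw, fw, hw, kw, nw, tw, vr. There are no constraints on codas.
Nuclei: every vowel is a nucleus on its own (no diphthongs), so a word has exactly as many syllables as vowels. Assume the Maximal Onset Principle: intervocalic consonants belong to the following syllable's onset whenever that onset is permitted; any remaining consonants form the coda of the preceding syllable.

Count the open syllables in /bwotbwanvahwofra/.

Vowels present: o, a, a, o, a; each is a nucleus, giving 5 syllables.
Between /o/ (V1) and /a/ (V2): cluster /tbw/ — the longest permitted-onset suffix is /bw/; onset = /bw/, preceding coda = /t/.
Between /a/ (V2) and /a/ (V3): /nv/ splits as /n/ + /v/ (/v/ is the longest suffix that is a licit onset).
Between /a/ (V3) and /o/ (V4): cluster /hw/ — /hw/ is itself a permitted onset, so the whole cluster goes right; preceding coda = ∅.
Between /o/ (V4) and /a/ (V5): /fr/; trying suffixes from longest down, /r/ is the first permitted one, so coda /f/ | onset /r/.
Result: bwot.bwan.va.hwof.ra.
Classifying each syllable: /bwot/ (closed), /bwan/ (closed), /va/ (open), /hwof/ (closed), /ra/ (open).
Open syllables: 2.

2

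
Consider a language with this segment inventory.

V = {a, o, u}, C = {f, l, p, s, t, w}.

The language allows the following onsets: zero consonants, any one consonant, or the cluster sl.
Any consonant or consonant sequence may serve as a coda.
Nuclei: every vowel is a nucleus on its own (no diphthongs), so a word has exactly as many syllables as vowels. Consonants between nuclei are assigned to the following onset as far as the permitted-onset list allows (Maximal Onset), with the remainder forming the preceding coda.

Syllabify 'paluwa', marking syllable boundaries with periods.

pa.lu.wa

Nuclei (vowels): a, u, a → 3 syllables.
V1 /a/ – V2 /u/: /l/ is a single consonant, so it becomes the next onset.
V2 /u/ – V3 /a/: /w/ is a single consonant, so it becomes the next onset.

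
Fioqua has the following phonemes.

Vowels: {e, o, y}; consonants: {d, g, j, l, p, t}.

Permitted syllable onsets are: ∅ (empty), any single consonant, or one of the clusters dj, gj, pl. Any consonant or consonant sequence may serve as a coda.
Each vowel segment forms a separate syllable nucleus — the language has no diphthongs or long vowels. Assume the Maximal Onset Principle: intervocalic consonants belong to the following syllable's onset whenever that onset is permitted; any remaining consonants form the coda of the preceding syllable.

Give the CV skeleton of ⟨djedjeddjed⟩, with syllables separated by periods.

Nuclei (vowels): e, e, e → 3 syllables.
/e…e/ gap (V1→V2): /dj/ is a licit onset in full, so it all attaches to the next syllable.
/e…e/ gap (V2→V3): cluster /ddj/ — the longest permitted-onset suffix is /dj/; onset = /dj/, preceding coda = /d/.
Putting it together: dje.djed.djed.
Mapping each syllable to C/V: /dje/ → CCV, /djed/ → CCVC, /djed/ → CCVC.

CCV.CCVC.CCVC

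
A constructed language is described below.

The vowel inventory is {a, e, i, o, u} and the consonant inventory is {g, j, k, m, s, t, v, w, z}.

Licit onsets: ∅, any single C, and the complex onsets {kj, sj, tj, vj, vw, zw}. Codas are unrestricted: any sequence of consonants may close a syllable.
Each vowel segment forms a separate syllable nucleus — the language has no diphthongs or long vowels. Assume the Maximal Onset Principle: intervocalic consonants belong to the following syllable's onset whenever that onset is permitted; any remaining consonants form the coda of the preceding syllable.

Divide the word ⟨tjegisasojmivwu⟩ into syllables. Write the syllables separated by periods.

tje.gi.sa.soj.mi.vwu

Nuclei (vowels): e, i, a, o, i, u → 6 syllables.
V1 /e/ – V2 /i/: /g/ is a single consonant, so it becomes the next onset.
V2 /i/ – V3 /a/: /s/ → onset of the next syllable (single consonants are always licit onsets).
V3 /a/ – V4 /o/: /s/ is a single consonant, so it becomes the next onset.
V4 /o/ – V5 /i/: /jm/ splits as /j/ + /m/ (/m/ is the longest suffix that is a licit onset).
V5 /i/ – V6 /u/: /vw/ is a licit onset in full, so it all attaches to the next syllable.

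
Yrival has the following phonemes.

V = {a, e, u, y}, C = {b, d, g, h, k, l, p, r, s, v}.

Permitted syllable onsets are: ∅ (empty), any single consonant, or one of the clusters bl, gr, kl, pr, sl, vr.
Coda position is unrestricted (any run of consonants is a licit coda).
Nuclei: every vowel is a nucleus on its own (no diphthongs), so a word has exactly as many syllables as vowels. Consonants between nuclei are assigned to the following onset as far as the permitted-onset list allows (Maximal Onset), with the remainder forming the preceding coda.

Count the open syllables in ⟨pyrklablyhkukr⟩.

1

Nuclei (vowels): y, a, y, u → 4 syllables.
/y…a/ gap (V1→V2): /rkl/; trying suffixes from longest down, /kl/ is the first permitted one, so coda /r/ | onset /kl/.
/a…y/ gap (V2→V3): /bl/ — entire cluster is a permitted onset → onset /bl/, coda ∅.
/y…u/ gap (V3→V4): /hk/ splits as /h/ + /k/ (/k/ is the longest suffix that is a licit onset).
Result: pyr.kla.blyh.kukr.
Classifying each syllable: /pyr/ (closed), /kla/ (open), /blyh/ (closed), /kukr/ (closed).
Open syllables: 1.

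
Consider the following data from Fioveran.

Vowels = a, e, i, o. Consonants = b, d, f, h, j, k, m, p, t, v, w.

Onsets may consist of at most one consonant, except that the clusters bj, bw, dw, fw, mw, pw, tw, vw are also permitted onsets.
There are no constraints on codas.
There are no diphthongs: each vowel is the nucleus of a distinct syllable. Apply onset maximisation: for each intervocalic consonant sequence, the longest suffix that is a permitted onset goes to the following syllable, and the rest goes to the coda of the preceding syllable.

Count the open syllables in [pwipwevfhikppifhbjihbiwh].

The vowels are i, e, i, i, i, i — 6 nuclei, so 6 syllables.
/i…e/ gap (V1→V2): /pw/ is a licit onset in full, so it all attaches to the next syllable.
/e…i/ gap (V2→V3): /vfh/ — longest licit onset from the right is /h/, leaving /vf/ as coda.
/i…i/ gap (V3→V4): /kpp/; trying suffixes from longest down, /p/ is the first permitted one, so coda /kp/ | onset /p/.
/i…i/ gap (V4→V5): cluster /fhbj/ — the longest permitted-onset suffix is /bj/; onset = /bj/, preceding coda = /fh/.
/i…i/ gap (V5→V6): /hb/; trying suffixes from longest down, /b/ is the first permitted one, so coda /h/ | onset /b/.
So the parse is pwi.pwevf.hikp.pifh.bjih.biwh.
Classifying each syllable: /pwi/ (open), /pwevf/ (closed), /hikp/ (closed), /pifh/ (closed), /bjih/ (closed), /biwh/ (closed).
Open syllables: 1.

1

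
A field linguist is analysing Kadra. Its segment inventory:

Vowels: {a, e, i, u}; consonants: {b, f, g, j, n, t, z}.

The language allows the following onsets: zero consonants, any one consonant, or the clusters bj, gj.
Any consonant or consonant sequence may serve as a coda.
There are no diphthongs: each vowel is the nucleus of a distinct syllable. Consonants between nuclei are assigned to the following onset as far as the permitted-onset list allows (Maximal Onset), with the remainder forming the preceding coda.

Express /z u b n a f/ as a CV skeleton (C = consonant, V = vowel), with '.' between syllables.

CVC.CVC

Nuclei (vowels): u, a → 2 syllables.
V1 /u/ – V2 /a/: /bn/ splits as /b/ + /n/ (/n/ is the longest suffix that is a licit onset).
So the parse is zub.naf.
Mapping each syllable to C/V: /zub/ → CVC, /naf/ → CVC.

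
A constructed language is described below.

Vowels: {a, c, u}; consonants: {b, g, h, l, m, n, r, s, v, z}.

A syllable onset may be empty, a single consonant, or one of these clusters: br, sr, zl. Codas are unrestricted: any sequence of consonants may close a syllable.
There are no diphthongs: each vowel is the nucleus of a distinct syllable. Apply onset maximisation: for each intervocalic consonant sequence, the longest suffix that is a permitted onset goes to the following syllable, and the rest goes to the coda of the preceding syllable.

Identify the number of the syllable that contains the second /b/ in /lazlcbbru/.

3

The vowels are a, c, u — 3 nuclei, so 3 syllables.
V1 /a/ – V2 /c/: /zl/ — entire cluster is a permitted onset → onset /zl/, coda ∅.
V2 /c/ – V3 /u/: /bbr/ — longest licit onset from the right is /br/, leaving /b/ as coda.
Syllabification: la.zlcb.bru.
The second /b/ is in the onset of syllable 3 (/bru/).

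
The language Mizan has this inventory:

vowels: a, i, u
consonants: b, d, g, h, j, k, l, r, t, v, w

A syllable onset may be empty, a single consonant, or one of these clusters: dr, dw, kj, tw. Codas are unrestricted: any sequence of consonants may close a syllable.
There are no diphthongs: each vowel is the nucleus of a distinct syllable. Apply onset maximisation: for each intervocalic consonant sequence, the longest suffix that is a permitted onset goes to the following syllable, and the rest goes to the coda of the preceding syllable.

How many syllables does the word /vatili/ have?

The vowels are a, i, i — 3 nuclei, so 3 syllables.

3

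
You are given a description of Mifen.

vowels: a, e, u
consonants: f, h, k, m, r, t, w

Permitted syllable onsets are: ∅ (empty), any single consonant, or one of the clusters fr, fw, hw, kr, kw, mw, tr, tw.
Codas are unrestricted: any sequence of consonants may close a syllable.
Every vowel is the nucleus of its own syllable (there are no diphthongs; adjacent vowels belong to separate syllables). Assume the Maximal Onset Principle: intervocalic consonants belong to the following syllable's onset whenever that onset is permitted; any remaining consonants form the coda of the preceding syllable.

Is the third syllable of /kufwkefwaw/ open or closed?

closed

Vowels present: u, e, a; each is a nucleus, giving 3 syllables.
σ1/σ2 boundary: /fwk/; trying suffixes from longest down, /k/ is the first permitted one, so coda /fw/ | onset /k/.
σ2/σ3 boundary: cluster /fw/ — /fw/ is itself a permitted onset, so the whole cluster goes right; preceding coda = ∅.
Putting it together: kufw.ke.fwaw.
Syllable 3 is /fwaw/ with coda /w/, so it is closed.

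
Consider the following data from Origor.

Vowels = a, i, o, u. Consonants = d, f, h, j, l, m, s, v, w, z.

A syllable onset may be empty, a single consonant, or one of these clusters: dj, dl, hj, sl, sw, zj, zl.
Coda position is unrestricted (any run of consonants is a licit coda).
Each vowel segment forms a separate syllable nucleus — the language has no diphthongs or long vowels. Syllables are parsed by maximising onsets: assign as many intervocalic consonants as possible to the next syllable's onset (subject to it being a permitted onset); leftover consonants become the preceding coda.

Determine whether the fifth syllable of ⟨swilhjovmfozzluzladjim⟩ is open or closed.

Vowels present: i, o, o, u, a, i; each is a nucleus, giving 6 syllables.
Between /i/ (V1) and /o/ (V2): /lhj/ splits as /l/ + /hj/ (/hj/ is the longest suffix that is a licit onset).
Between /o/ (V2) and /o/ (V3): cluster /vmf/ — the longest permitted-onset suffix is /f/; onset = /f/, preceding coda = /vm/.
Between /o/ (V3) and /u/ (V4): /zzl/ splits as /z/ + /zl/ (/zl/ is the longest suffix that is a licit onset).
Between /u/ (V4) and /a/ (V5): /zl/ — entire cluster is a permitted onset → onset /zl/, coda ∅.
Between /a/ (V5) and /i/ (V6): /dj/ — entire cluster is a permitted onset → onset /dj/, coda ∅.
So the parse is swil.hjovm.foz.zlu.zla.djim.
Syllable 5 is /zla/; it ends in its nucleus with no coda, so it is open.

open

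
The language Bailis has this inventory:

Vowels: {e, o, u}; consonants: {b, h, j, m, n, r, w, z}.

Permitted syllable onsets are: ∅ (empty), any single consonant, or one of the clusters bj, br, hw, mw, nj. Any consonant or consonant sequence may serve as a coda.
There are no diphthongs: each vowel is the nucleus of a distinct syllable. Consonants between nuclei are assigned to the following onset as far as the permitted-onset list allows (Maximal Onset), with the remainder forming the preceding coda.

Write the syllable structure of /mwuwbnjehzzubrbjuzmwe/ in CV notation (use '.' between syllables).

CCVCC.CCVCC.CVCC.CCVC.CCV

The vowels are u, e, u, u, e — 5 nuclei, so 5 syllables.
Between /u/ (V1) and /e/ (V2): /wbnj/ — longest licit onset from the right is /nj/, leaving /wb/ as coda.
Between /e/ (V2) and /u/ (V3): /hzz/; trying suffixes from longest down, /z/ is the first permitted one, so coda /hz/ | onset /z/.
Between /u/ (V3) and /u/ (V4): cluster /brbj/ — the longest permitted-onset suffix is /bj/; onset = /bj/, preceding coda = /br/.
Between /u/ (V4) and /e/ (V5): /zmw/ — longest licit onset from the right is /mw/, leaving /z/ as coda.
Putting it together: mwuwb.njehz.zubr.bjuz.mwe.
Mapping each syllable to C/V: /mwuwb/ → CCVCC, /njehz/ → CCVCC, /zubr/ → CVCC, /bjuz/ → CCVC, /mwe/ → CCV.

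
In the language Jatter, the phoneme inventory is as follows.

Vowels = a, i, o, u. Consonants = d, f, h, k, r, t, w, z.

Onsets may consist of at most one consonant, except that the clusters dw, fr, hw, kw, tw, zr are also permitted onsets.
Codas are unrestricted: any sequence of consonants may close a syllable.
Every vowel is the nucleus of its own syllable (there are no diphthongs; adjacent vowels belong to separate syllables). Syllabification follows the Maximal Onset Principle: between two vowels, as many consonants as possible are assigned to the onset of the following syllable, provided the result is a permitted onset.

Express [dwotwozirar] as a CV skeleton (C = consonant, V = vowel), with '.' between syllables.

Nuclei (vowels): o, o, i, a → 4 syllables.
/o…o/ gap (V1→V2): cluster /tw/ — /tw/ is itself a permitted onset, so the whole cluster goes right; preceding coda = ∅.
/o…i/ gap (V2→V3): just /z/ — single C goes to the following onset.
/i…a/ gap (V3→V4): just /r/ — single C goes to the following onset.
Result: dwo.two.zi.rar.
Mapping each syllable to C/V: /dwo/ → CCV, /two/ → CCV, /zi/ → CV, /rar/ → CVC.

CCV.CCV.CV.CVC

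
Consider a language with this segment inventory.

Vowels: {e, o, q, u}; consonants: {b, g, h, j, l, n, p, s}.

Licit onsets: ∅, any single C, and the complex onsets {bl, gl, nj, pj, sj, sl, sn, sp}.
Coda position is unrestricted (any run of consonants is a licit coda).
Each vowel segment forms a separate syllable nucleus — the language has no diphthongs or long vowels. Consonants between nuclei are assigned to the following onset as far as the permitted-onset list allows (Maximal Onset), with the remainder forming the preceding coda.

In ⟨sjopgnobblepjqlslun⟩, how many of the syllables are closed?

The vowels are o, o, e, q, u — 5 nuclei, so 5 syllables.
V1 /o/ – V2 /o/: cluster /pgn/ — the longest permitted-onset suffix is /n/; onset = /n/, preceding coda = /pg/.
V2 /o/ – V3 /e/: /bbl/ splits as /b/ + /bl/ (/bl/ is the longest suffix that is a licit onset).
V3 /e/ – V4 /q/: cluster /pj/ — /pj/ is itself a permitted onset, so the whole cluster goes right; preceding coda = ∅.
V4 /q/ – V5 /u/: /lsl/ — longest licit onset from the right is /sl/, leaving /l/ as coda.
Syllabification: sjopg.nob.ble.pjql.slun.
Classifying each syllable: /sjopg/ (closed), /nob/ (closed), /ble/ (open), /pjql/ (closed), /slun/ (closed).
Closed syllables: 4.

4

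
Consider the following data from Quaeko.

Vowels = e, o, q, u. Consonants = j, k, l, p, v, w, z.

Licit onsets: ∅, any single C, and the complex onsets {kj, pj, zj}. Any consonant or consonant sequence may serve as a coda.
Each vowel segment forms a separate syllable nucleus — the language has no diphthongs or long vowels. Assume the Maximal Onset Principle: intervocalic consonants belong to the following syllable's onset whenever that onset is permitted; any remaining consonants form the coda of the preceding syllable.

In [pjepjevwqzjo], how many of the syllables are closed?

1

Nuclei (vowels): e, e, q, o → 4 syllables.
Between /e/ (V1) and /e/ (V2): /pj/ — entire cluster is a permitted onset → onset /pj/, coda ∅.
Between /e/ (V2) and /q/ (V3): cluster /vw/ — the longest permitted-onset suffix is /w/; onset = /w/, preceding coda = /v/.
Between /q/ (V3) and /o/ (V4): /zj/ is a licit onset in full, so it all attaches to the next syllable.
Putting it together: pje.pjev.wq.zjo.
Classifying each syllable: /pje/ (open), /pjev/ (closed), /wq/ (open), /zjo/ (open).
Closed syllables: 1.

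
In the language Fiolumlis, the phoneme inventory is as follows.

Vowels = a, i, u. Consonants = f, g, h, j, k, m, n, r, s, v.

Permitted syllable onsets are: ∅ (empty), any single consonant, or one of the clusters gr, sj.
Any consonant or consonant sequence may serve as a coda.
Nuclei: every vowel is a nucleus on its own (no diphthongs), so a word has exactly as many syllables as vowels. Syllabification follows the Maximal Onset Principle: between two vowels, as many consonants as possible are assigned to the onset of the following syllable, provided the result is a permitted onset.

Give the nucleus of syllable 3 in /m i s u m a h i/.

Nuclei (vowels): i, u, a, i → 4 syllables.
The third nucleus (vowel 3 from the left) is /a/.

a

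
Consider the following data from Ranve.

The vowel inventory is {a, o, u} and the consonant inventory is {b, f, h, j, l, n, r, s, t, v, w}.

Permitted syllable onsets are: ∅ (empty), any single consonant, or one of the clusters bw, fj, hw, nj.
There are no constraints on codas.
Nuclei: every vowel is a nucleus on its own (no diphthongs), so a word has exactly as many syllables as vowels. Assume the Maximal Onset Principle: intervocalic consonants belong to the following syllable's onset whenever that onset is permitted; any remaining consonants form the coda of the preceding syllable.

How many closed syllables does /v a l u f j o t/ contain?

1

Nuclei (vowels): a, u, o → 3 syllables.
/a…u/ gap (V1→V2): /l/ is a single consonant, so it becomes the next onset.
/u…o/ gap (V2→V3): /fj/ — entire cluster is a permitted onset → onset /fj/, coda ∅.
Syllabification: va.lu.fjot.
Classifying each syllable: /va/ (open), /lu/ (open), /fjot/ (closed).
Closed syllables: 1.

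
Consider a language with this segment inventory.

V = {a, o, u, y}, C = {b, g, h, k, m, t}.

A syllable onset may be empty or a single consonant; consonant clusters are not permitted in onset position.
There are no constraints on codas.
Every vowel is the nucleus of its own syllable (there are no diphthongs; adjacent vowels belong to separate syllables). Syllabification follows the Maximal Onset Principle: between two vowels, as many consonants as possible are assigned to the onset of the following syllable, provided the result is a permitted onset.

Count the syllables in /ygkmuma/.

The vowels are y, u, a — 3 nuclei, so 3 syllables.

3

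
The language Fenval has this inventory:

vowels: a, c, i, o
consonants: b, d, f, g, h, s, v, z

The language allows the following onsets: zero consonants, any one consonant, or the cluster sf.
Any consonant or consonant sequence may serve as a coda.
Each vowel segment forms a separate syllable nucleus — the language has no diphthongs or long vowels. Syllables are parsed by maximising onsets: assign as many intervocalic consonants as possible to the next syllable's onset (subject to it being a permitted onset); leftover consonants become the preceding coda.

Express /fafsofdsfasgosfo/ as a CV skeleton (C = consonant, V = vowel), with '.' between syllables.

CVC.CVCC.CCVC.CV.CCV

Nuclei (vowels): a, o, a, o, o → 5 syllables.
V1 /a/ – V2 /o/: /fs/; trying suffixes from longest down, /s/ is the first permitted one, so coda /f/ | onset /s/.
V2 /o/ – V3 /a/: /fdsf/ — longest licit onset from the right is /sf/, leaving /fd/ as coda.
V3 /a/ – V4 /o/: /sg/; trying suffixes from longest down, /g/ is the first permitted one, so coda /s/ | onset /g/.
V4 /o/ – V5 /o/: cluster /sf/ — /sf/ is itself a permitted onset, so the whole cluster goes right; preceding coda = ∅.
Syllabification: faf.sofd.sfas.go.sfo.
Mapping each syllable to C/V: /faf/ → CVC, /sofd/ → CVCC, /sfas/ → CCVC, /go/ → CV, /sfo/ → CCV.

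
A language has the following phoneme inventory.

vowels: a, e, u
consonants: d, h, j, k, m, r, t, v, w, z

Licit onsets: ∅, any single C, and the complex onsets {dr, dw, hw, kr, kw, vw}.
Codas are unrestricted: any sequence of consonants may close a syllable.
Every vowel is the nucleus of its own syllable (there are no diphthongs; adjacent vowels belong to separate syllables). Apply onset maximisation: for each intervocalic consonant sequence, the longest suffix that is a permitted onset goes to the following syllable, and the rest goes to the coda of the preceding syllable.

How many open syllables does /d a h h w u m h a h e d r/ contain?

1

The vowels are a, u, a, e — 4 nuclei, so 4 syllables.
σ1/σ2 boundary: /hhw/ — longest licit onset from the right is /hw/, leaving /h/ as coda.
σ2/σ3 boundary: /mh/ — longest licit onset from the right is /h/, leaving /m/ as coda.
σ3/σ4 boundary: /h/ → onset of the next syllable (single consonants are always licit onsets).
So the parse is dah.hwum.ha.hedr.
Classifying each syllable: /dah/ (closed), /hwum/ (closed), /ha/ (open), /hedr/ (closed).
Open syllables: 1.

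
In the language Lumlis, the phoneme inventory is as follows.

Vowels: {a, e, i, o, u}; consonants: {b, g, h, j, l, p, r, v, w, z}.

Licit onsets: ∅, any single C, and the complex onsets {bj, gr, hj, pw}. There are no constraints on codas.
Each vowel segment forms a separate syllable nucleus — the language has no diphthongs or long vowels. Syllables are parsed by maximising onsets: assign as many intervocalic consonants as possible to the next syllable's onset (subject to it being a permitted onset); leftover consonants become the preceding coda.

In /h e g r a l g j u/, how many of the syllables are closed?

The vowels are e, a, u — 3 nuclei, so 3 syllables.
V1 /e/ – V2 /a/: /gr/ — entire cluster is a permitted onset → onset /gr/, coda ∅.
V2 /a/ – V3 /u/: /lgj/ splits as /lg/ + /j/ (/j/ is the longest suffix that is a licit onset).
So the parse is he.gralg.ju.
Classifying each syllable: /he/ (open), /gralg/ (closed), /ju/ (open).
Closed syllables: 1.

1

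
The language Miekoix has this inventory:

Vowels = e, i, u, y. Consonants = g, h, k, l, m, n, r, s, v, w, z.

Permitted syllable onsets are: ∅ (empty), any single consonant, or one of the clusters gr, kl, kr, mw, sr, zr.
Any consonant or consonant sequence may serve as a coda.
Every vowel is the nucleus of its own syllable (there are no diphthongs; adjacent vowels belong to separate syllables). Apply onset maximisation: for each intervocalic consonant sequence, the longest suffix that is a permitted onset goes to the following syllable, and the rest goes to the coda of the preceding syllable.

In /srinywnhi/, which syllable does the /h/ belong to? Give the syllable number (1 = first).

The vowels are i, y, i — 3 nuclei, so 3 syllables.
V1 /i/ – V2 /y/: just /n/ — single C goes to the following onset.
V2 /y/ – V3 /i/: cluster /wnh/ — the longest permitted-onset suffix is /h/; onset = /h/, preceding coda = /wn/.
Syllabification: sri.nywn.hi.
The /h/ is in the onset of syllable 3 (/hi/).

3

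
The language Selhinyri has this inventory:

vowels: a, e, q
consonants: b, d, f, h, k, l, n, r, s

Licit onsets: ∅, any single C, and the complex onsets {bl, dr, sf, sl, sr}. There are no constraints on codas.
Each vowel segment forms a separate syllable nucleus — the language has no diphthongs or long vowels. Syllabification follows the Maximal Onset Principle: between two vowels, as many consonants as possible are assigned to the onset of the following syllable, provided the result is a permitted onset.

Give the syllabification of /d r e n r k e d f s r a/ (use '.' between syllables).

Nuclei (vowels): e, e, a → 3 syllables.
σ1/σ2 boundary: cluster /nrk/ — the longest permitted-onset suffix is /k/; onset = /k/, preceding coda = /nr/.
σ2/σ3 boundary: cluster /dfsr/ — the longest permitted-onset suffix is /sr/; onset = /sr/, preceding coda = /df/.

drenr.kedf.sra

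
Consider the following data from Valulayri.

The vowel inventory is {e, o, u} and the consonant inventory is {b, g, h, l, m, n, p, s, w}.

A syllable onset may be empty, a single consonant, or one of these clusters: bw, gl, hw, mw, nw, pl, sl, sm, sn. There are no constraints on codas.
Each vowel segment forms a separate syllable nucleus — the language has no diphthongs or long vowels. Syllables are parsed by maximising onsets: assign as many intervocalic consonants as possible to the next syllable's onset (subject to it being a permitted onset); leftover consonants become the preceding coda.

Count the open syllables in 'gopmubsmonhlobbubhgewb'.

Nuclei (vowels): o, u, o, o, u, e → 6 syllables.
Between /o/ (V1) and /u/ (V2): /pm/ — longest licit onset from the right is /m/, leaving /p/ as coda.
Between /u/ (V2) and /o/ (V3): cluster /bsm/ — the longest permitted-onset suffix is /sm/; onset = /sm/, preceding coda = /b/.
Between /o/ (V3) and /o/ (V4): cluster /nhl/ — the longest permitted-onset suffix is /l/; onset = /l/, preceding coda = /nh/.
Between /o/ (V4) and /u/ (V5): /bb/ splits as /b/ + /b/ (/b/ is the longest suffix that is a licit onset).
Between /u/ (V5) and /e/ (V6): cluster /bhg/ — the longest permitted-onset suffix is /g/; onset = /g/, preceding coda = /bh/.
Putting it together: gop.mub.smonh.lob.bubh.gewb.
Classifying each syllable: /gop/ (closed), /mub/ (closed), /smonh/ (closed), /lob/ (closed), /bubh/ (closed), /gewb/ (closed).
Open syllables: 0.

0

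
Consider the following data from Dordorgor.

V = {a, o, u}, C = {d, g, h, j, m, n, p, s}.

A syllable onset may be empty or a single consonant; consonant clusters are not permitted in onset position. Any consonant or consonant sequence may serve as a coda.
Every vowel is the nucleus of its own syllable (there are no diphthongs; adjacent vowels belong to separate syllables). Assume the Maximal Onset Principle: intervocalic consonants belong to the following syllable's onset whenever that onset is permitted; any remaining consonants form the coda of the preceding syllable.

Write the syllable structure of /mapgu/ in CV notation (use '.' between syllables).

The vowels are a, u — 2 nuclei, so 2 syllables.
/a…u/ gap (V1→V2): cluster /pg/ — the longest permitted-onset suffix is /g/; onset = /g/, preceding coda = /p/.
So the parse is map.gu.
Mapping each syllable to C/V: /map/ → CVC, /gu/ → CV.

CVC.CV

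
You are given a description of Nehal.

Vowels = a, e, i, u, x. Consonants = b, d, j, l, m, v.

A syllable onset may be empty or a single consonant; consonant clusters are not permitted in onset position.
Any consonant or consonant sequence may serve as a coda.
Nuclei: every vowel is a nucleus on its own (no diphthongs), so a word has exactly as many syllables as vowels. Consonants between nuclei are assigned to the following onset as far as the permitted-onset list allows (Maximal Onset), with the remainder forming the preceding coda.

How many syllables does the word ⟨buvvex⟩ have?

3

The vowels are u, e, x — 3 nuclei, so 3 syllables.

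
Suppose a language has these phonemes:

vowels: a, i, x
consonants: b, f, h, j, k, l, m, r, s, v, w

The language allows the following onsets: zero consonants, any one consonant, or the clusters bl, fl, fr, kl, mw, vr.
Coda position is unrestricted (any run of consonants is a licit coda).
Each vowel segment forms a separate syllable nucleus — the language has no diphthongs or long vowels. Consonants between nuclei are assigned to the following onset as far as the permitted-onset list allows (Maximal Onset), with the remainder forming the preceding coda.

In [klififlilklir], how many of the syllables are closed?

2

The vowels are i, i, i, i — 4 nuclei, so 4 syllables.
/i…i/ gap (V1→V2): /f/ → onset of the next syllable (single consonants are always licit onsets).
/i…i/ gap (V2→V3): /fl/ is a licit onset in full, so it all attaches to the next syllable.
/i…i/ gap (V3→V4): /lkl/; trying suffixes from longest down, /kl/ is the first permitted one, so coda /l/ | onset /kl/.
Result: kli.fi.flil.klir.
Classifying each syllable: /kli/ (open), /fi/ (open), /flil/ (closed), /klir/ (closed).
Closed syllables: 2.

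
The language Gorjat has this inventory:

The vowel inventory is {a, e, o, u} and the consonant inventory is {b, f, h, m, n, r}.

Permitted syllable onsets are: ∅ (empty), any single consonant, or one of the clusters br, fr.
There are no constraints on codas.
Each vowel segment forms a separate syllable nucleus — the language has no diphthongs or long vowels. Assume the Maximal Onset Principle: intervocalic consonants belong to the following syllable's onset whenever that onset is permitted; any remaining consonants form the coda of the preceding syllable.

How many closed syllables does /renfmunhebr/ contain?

3

The vowels are e, u, e — 3 nuclei, so 3 syllables.
V1 /e/ – V2 /u/: /nfm/ — longest licit onset from the right is /m/, leaving /nf/ as coda.
V2 /u/ – V3 /e/: /nh/; trying suffixes from longest down, /h/ is the first permitted one, so coda /n/ | onset /h/.
Syllabification: renf.mun.hebr.
Classifying each syllable: /renf/ (closed), /mun/ (closed), /hebr/ (closed).
Closed syllables: 3.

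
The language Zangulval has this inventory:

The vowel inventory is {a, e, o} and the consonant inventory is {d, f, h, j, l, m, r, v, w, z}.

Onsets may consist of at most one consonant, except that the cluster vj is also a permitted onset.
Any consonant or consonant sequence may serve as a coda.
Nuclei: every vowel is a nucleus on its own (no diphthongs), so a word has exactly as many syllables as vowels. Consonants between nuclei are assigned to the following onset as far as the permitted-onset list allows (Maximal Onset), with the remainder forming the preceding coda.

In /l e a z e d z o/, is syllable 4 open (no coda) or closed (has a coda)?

open

Vowels present: e, a, e, o; each is a nucleus, giving 4 syllables.
/e…a/ gap (V1→V2): no consonants, so the boundary falls immediately after /e/.
/a…e/ gap (V2→V3): /z/ → onset of the next syllable (single consonants are always licit onsets).
/e…o/ gap (V3→V4): /dz/ — longest licit onset from the right is /z/, leaving /d/ as coda.
Syllabification: le.a.zed.zo.
Syllable 4 is /zo/; it ends in its nucleus with no coda, so it is open.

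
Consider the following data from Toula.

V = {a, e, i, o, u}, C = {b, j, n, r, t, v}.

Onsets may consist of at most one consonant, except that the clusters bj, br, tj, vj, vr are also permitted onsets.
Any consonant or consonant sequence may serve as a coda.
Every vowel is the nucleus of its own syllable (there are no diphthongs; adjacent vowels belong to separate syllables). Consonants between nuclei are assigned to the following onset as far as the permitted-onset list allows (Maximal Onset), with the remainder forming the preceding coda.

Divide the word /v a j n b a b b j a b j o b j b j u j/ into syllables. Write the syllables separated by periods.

vajn.bab.bja.bjobj.bjuj

Nuclei (vowels): a, a, a, o, u → 5 syllables.
Between /a/ (V1) and /a/ (V2): cluster /jnb/ — the longest permitted-onset suffix is /b/; onset = /b/, preceding coda = /jn/.
Between /a/ (V2) and /a/ (V3): /bbj/ splits as /b/ + /bj/ (/bj/ is the longest suffix that is a licit onset).
Between /a/ (V3) and /o/ (V4): /bj/ is a licit onset in full, so it all attaches to the next syllable.
Between /o/ (V4) and /u/ (V5): /bjbj/ — longest licit onset from the right is /bj/, leaving /bj/ as coda.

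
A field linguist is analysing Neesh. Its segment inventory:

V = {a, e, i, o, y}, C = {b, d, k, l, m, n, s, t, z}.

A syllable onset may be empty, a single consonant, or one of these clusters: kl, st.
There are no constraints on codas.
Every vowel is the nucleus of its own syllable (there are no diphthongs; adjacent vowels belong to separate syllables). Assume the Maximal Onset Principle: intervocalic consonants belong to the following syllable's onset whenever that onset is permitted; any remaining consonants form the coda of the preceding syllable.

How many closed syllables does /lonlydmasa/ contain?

2

Vowels present: o, y, a, a; each is a nucleus, giving 4 syllables.
/o…y/ gap (V1→V2): cluster /nl/ — the longest permitted-onset suffix is /l/; onset = /l/, preceding coda = /n/.
/y…a/ gap (V2→V3): /dm/; trying suffixes from longest down, /m/ is the first permitted one, so coda /d/ | onset /m/.
/a…a/ gap (V3→V4): just /s/ — single C goes to the following onset.
Putting it together: lon.lyd.ma.sa.
Classifying each syllable: /lon/ (closed), /lyd/ (closed), /ma/ (open), /sa/ (open).
Closed syllables: 2.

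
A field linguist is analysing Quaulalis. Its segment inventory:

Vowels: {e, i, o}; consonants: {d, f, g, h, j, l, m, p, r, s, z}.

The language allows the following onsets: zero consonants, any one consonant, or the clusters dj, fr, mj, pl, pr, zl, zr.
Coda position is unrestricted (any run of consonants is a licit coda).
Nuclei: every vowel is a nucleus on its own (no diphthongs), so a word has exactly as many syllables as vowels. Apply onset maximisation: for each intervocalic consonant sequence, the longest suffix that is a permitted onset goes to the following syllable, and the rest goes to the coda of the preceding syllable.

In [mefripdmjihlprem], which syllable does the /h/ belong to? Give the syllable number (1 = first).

Vowels present: e, i, i, e; each is a nucleus, giving 4 syllables.
Between /e/ (V1) and /i/ (V2): /fr/ — entire cluster is a permitted onset → onset /fr/, coda ∅.
Between /i/ (V2) and /i/ (V3): /pdmj/ — longest licit onset from the right is /mj/, leaving /pd/ as coda.
Between /i/ (V3) and /e/ (V4): cluster /hlpr/ — the longest permitted-onset suffix is /pr/; onset = /pr/, preceding coda = /hl/.
Putting it together: me.fripd.mjihl.prem.
The /h/ is in the coda of syllable 3 (/mjihl/).

3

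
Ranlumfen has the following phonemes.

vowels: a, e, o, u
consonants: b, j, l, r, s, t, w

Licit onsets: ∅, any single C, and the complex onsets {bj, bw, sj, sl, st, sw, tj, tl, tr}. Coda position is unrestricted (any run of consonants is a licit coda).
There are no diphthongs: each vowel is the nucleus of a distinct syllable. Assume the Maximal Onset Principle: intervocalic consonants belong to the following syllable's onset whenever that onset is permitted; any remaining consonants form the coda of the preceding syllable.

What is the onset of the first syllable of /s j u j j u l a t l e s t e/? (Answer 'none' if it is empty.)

sj

Nuclei (vowels): u, u, a, e, e → 5 syllables.
V1 /u/ – V2 /u/: /jj/ — longest licit onset from the right is /j/, leaving /j/ as coda.
V2 /u/ – V3 /a/: just /l/ — single C goes to the following onset.
V3 /a/ – V4 /e/: cluster /tl/ — /tl/ is itself a permitted onset, so the whole cluster goes right; preceding coda = ∅.
V4 /e/ – V5 /e/: cluster /st/ — /st/ is itself a permitted onset, so the whole cluster goes right; preceding coda = ∅.
Result: sjuj.ju.la.tle.ste.
Syllable 1 is /sjuj/: onset /sj/, nucleus /u/, coda /j/.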